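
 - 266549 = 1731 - 268280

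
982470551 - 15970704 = 966499847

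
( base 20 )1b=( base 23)18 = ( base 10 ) 31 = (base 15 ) 21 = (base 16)1F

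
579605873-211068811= 368537062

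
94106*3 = 282318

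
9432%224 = 24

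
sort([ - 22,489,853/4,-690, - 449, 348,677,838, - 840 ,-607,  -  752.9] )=[ - 840, - 752.9,-690, - 607, - 449, - 22,853/4,348,489, 677,838]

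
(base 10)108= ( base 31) 3F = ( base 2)1101100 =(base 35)33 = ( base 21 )53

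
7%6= 1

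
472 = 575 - 103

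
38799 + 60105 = 98904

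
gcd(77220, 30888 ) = 15444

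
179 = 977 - 798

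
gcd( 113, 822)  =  1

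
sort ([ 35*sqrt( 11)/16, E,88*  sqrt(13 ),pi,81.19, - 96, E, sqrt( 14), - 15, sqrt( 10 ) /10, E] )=[ -96, - 15, sqrt(10 ) /10  ,  E, E, E, pi, sqrt( 14),35*sqrt(11)/16, 81.19,  88*sqrt(13)]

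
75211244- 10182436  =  65028808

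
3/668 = 3/668 = 0.00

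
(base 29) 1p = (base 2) 110110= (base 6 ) 130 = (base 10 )54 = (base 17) 33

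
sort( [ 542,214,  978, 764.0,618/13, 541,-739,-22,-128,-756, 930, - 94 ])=[ - 756,-739, - 128, - 94 , - 22, 618/13,214,  541, 542,  764.0, 930, 978 ] 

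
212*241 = 51092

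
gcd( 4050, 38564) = 2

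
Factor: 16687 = 11^1*37^1*41^1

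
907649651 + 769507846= 1677157497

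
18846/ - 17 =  - 1109 + 7/17 = -  1108.59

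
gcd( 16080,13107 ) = 3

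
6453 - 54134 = - 47681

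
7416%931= 899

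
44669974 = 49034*911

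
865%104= 33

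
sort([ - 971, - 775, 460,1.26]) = [ - 971, - 775,1.26, 460 ] 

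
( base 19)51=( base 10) 96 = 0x60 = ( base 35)2q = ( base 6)240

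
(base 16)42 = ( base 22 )30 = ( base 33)20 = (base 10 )66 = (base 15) 46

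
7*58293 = 408051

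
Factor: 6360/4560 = 2^(- 1 )*19^( - 1 )*53^1 = 53/38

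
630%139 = 74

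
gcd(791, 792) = 1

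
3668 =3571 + 97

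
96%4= 0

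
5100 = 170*30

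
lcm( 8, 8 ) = 8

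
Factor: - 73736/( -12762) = 2^2*3^( - 2) * 13^1 = 52/9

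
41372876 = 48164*859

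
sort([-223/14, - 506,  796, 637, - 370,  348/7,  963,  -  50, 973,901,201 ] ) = [ - 506,  -  370,-50, - 223/14, 348/7, 201,637, 796,901,963,973]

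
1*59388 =59388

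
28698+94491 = 123189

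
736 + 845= 1581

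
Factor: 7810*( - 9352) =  - 73039120 = - 2^4 * 5^1*7^1*11^1*71^1 *167^1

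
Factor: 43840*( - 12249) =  - 2^6*3^2*5^1*137^1*1361^1  =  -536996160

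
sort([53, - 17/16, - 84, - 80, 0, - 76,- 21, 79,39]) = [ - 84, - 80, - 76, - 21, - 17/16, 0, 39 , 53 , 79 ]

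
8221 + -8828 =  - 607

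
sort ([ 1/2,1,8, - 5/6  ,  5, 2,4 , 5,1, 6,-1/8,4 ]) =[ - 5/6  , - 1/8, 1/2, 1, 1,  2, 4,  4, 5,5,6, 8]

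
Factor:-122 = -2^1*61^1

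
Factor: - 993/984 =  - 2^(- 3) * 41^( - 1 )*331^1 = -  331/328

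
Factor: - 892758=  - 2^1*3^1*148793^1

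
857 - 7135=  - 6278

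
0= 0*9289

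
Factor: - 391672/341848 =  - 283/247 = -13^( - 1)  *19^( - 1 )*  283^1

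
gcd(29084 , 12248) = 4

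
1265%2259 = 1265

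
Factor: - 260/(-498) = 130/249 = 2^1*3^( - 1)*5^1*13^1*83^(  -  1)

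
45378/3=15126 = 15126.00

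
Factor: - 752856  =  -2^3*3^1*13^1* 19^1*127^1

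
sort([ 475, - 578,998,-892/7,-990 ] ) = [ - 990, - 578 , - 892/7 , 475,  998] 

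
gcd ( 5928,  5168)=152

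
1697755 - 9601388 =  - 7903633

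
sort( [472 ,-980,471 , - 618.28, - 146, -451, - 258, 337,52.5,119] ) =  [  -  980, - 618.28, - 451 , - 258, - 146,52.5,119,337,471,472]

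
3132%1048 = 1036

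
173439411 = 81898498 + 91540913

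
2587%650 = 637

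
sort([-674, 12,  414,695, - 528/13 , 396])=[ - 674,- 528/13, 12,396, 414, 695]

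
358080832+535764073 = 893844905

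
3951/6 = 1317/2 = 658.50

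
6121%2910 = 301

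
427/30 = 14 + 7/30 =14.23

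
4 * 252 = 1008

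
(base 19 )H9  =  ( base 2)101001100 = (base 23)ea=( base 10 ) 332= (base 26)ck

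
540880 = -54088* (-10)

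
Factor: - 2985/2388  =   - 5/4 = - 2^ ( - 2 )*5^1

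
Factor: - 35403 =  - 3^1*11801^1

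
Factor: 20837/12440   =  67/40 = 2^( - 3) * 5^( - 1)*67^1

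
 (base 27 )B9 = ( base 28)aq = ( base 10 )306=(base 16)132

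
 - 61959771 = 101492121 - 163451892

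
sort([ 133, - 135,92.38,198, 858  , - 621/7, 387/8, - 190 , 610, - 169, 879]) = [ - 190 , - 169 , - 135, - 621/7,387/8, 92.38,133,  198, 610,858, 879]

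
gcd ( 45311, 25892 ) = 6473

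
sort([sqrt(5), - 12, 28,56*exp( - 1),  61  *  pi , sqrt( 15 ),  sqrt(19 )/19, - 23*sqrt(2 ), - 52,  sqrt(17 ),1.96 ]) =[ - 52, -23*sqrt( 2),  -  12, sqrt(19)/19, 1.96, sqrt(5 ), sqrt(15),sqrt( 17) , 56*exp( - 1), 28, 61*pi]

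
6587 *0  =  0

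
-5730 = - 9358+3628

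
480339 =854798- 374459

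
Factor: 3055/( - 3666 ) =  - 5/6=- 2^( - 1)*3^( - 1 )* 5^1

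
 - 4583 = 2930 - 7513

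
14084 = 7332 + 6752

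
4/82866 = 2/41433 = 0.00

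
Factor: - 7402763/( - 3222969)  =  3^( - 1) * 41^( - 1) *67^1*313^1*353^1 * 26203^(-1)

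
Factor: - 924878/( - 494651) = 2^1 * 41^1*11279^1*494651^(- 1) 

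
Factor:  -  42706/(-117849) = 2^1 * 3^( - 1)*131^1*241^( - 1) = 262/723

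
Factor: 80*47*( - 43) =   -  161680 = - 2^4*5^1*43^1*47^1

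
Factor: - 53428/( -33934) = 2^1*37^1*47^( - 1) = 74/47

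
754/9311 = 754/9311 = 0.08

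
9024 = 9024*1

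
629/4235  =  629/4235=0.15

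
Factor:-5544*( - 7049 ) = 39079656= 2^3*3^2*7^2 * 11^1*19^1*53^1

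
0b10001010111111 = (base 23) GIH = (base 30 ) 9qf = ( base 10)8895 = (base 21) K3C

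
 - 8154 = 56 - 8210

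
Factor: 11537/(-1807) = -13^( - 1)*83^1 =-83/13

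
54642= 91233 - 36591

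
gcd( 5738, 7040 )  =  2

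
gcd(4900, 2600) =100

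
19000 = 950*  20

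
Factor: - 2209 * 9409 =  - 47^2 * 97^2 =- 20784481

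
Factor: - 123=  - 3^1 * 41^1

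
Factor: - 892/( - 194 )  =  2^1*97^( - 1 )*223^1 = 446/97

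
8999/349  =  8999/349 = 25.79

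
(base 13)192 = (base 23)CC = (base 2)100100000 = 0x120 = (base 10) 288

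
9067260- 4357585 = 4709675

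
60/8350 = 6/835=0.01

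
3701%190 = 91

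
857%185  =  117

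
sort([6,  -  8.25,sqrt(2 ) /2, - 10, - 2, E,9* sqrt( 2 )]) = [ - 10, - 8.25, - 2,sqrt( 2 ) /2,E, 6,9 * sqrt(2 )] 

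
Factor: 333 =3^2*37^1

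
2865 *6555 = 18780075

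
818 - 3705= - 2887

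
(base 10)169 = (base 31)5E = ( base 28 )61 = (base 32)59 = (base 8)251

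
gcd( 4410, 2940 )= 1470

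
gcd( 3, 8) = 1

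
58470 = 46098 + 12372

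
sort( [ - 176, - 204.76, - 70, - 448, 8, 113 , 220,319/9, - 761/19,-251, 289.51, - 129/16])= [ - 448, - 251, - 204.76, - 176, - 70, - 761/19, - 129/16, 8 , 319/9 , 113,220, 289.51]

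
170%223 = 170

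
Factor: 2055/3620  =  2^( - 2 )*3^1*137^1 * 181^( - 1)=411/724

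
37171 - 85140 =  - 47969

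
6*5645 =33870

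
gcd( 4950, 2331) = 9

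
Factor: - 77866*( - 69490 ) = 2^2*5^1 * 6949^1*38933^1= 5410908340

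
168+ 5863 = 6031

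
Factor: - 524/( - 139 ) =2^2 * 131^1*139^( - 1 ) 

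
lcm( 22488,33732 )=67464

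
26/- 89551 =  - 26/89551 = - 0.00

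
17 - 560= -543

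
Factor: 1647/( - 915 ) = - 3^2*5^( - 1) = - 9/5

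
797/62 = 797/62  =  12.85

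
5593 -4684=909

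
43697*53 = 2315941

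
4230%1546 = 1138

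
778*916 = 712648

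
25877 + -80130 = - 54253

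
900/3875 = 36/155 = 0.23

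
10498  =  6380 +4118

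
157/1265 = 157/1265 = 0.12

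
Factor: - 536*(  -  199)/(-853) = -2^3 * 67^1*199^1*853^(  -  1 ) = - 106664/853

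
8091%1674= 1395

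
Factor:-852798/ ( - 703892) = 426399/351946=2^ ( - 1 )*3^1*7^ (- 1)* 23^ (-1 )*89^1*1093^(-1 )*1597^1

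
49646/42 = 24823/21=1182.05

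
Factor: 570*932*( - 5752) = -2^6*3^1*5^1*19^1*233^1*719^1 = - 3055692480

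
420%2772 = 420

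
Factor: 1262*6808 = 2^4*23^1*37^1*631^1  =  8591696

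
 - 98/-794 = 49/397  =  0.12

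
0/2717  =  0 = 0.00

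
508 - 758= - 250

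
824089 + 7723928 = 8548017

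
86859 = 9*9651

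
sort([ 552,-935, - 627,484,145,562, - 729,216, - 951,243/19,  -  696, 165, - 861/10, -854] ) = [ - 951, - 935,-854, - 729,  -  696,  -  627, - 861/10, 243/19,145, 165,216,484 , 552, 562 ]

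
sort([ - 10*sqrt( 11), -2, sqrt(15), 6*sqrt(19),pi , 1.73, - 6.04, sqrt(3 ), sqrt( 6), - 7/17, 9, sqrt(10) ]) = [ - 10*sqrt( 11 ), - 6.04,  -  2,-7/17,  1.73, sqrt (3 ),sqrt( 6),  pi, sqrt (10),sqrt( 15),9,  6 * sqrt(19 )]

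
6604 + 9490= 16094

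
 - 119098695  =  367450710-486549405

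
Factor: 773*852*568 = 2^5*3^1*71^2*773^1 = 374082528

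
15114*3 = 45342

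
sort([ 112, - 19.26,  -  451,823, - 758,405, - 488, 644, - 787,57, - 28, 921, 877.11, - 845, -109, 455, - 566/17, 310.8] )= [ - 845,- 787, - 758,  -  488, - 451 , - 109, - 566/17, - 28, - 19.26, 57,112, 310.8, 405,455,644,823  ,  877.11,921 ]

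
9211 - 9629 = - 418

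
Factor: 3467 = 3467^1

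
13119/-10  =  -1312+1/10 = - 1311.90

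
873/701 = 873/701 = 1.25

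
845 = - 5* ( - 169 ) 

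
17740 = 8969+8771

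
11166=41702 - 30536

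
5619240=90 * 62436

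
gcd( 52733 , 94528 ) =1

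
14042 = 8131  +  5911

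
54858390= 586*93615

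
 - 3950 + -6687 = -10637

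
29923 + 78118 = 108041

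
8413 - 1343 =7070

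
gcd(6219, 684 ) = 9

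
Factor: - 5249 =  - 29^1* 181^1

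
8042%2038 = 1928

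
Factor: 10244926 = 2^1*5122463^1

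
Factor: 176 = 2^4*11^1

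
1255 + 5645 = 6900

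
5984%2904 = 176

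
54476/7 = 54476/7 = 7782.29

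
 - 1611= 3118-4729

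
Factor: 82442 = 2^1 * 41221^1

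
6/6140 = 3/3070 = 0.00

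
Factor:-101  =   - 101^1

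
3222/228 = 537/38  =  14.13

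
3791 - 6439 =  -  2648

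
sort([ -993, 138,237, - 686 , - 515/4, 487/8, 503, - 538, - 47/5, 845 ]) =[ - 993, - 686, - 538, - 515/4, - 47/5, 487/8, 138, 237, 503, 845 ]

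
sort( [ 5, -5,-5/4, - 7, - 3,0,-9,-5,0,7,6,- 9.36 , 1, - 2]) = [-9.36,-9,  -  7, - 5 ,  -  5,  -  3,-2,-5/4,0,0,1, 5,6,7 ] 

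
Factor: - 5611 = -31^1*181^1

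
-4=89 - 93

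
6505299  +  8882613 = 15387912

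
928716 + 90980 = 1019696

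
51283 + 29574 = 80857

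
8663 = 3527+5136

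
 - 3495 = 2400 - 5895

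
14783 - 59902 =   -  45119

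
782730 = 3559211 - 2776481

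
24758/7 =24758/7 = 3536.86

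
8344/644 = 12 + 22/23 = 12.96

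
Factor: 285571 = 11^1*13^1 * 1997^1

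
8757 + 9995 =18752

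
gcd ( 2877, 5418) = 21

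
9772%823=719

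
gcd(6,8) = 2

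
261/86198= 261/86198 = 0.00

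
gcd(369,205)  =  41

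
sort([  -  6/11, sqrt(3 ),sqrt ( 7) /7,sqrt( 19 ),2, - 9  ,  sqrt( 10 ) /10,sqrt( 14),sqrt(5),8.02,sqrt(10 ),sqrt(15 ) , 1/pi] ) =[  -  9, - 6/11,sqrt(10)/10,1/pi,sqrt (7) /7,sqrt (3 ), 2,  sqrt (5),sqrt( 10),sqrt( 14 ), sqrt( 15 ),sqrt( 19),8.02 ]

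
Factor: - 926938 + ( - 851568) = -2^1*17^3 * 181^1 = - 1778506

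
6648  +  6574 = 13222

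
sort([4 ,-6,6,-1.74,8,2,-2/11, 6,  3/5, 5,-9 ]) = [-9,-6,-1.74, - 2/11,3/5,2,4,5,6, 6,8]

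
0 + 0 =0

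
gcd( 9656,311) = 1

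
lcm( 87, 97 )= 8439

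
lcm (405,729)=3645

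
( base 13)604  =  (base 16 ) 3FA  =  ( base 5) 13033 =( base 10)1018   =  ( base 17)38f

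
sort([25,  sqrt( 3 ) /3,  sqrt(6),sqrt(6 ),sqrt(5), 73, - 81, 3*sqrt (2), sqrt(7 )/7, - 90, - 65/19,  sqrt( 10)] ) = [ - 90, - 81, - 65/19, sqrt(7)/7, sqrt(3)/3, sqrt( 5), sqrt(6), sqrt(6 ), sqrt(10 ), 3*sqrt(2), 25, 73 ] 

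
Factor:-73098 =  - 2^1*3^2*31^1*131^1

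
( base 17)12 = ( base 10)19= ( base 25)j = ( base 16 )13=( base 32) J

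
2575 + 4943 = 7518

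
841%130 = 61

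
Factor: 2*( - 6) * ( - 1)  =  12 = 2^2*3^1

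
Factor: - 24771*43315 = -1072955865 = - 3^1*5^1*23^1*359^1*8663^1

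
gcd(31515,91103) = 1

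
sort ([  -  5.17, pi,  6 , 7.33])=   [ - 5.17,pi, 6, 7.33]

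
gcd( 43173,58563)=81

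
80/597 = 80/597 = 0.13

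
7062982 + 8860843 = 15923825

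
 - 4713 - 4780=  - 9493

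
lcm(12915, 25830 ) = 25830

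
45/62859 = 15/20953 = 0.00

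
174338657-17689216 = 156649441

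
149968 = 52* 2884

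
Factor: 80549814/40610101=2^1*3^1*7^( - 1)* 37^1*107^1*139^( - 1)*3391^1*41737^( - 1) 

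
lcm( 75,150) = 150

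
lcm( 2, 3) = 6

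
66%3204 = 66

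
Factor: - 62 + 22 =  - 2^3*5^1 = - 40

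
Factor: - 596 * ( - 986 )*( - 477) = -280311912 = -2^3*3^2*17^1 * 29^1 * 53^1 * 149^1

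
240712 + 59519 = 300231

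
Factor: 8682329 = 67^1 * 129587^1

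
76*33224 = 2525024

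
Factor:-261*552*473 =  - 2^3*3^3*11^1*23^1*29^1*43^1 = - 68146056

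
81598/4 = 40799/2 = 20399.50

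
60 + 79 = 139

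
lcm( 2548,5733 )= 22932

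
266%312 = 266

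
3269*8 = 26152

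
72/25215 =24/8405   =  0.00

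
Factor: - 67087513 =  - 157^1*427309^1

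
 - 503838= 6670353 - 7174191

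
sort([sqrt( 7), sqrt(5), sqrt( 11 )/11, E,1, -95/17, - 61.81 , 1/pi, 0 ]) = [ - 61.81, - 95/17, 0 , sqrt( 11) /11, 1/pi,1,  sqrt (5 ),sqrt( 7 ), E]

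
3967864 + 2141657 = 6109521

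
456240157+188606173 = 644846330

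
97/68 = 1 + 29/68 = 1.43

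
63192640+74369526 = 137562166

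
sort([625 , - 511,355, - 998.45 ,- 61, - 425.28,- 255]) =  [-998.45, - 511, - 425.28 , - 255 , - 61,355, 625] 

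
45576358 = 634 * 71887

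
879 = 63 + 816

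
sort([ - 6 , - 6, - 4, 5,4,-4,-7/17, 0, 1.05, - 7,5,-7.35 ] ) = [ - 7.35 , - 7, - 6, -6, - 4, - 4,- 7/17, 0,1.05,4,5,5]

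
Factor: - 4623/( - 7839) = 23/39 = 3^(-1)* 13^( - 1 ) * 23^1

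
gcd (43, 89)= 1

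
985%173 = 120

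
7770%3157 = 1456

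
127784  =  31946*4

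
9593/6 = 9593/6 = 1598.83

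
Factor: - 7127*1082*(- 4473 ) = 2^1* 3^2*7^1*71^1*541^1*7127^1=   34493154822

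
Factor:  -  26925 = - 3^1 * 5^2*359^1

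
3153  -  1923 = 1230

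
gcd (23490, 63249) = 87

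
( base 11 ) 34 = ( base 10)37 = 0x25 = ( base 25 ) 1c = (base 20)1H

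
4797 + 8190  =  12987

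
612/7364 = 153/1841 = 0.08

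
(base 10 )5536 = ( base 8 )12640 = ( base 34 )4qs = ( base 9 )7531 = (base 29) 6gq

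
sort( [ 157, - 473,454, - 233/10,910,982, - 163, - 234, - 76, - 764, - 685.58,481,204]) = [ - 764, -685.58, - 473  , - 234,  -  163, - 76, - 233/10, 157, 204,454, 481,910,  982]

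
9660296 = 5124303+4535993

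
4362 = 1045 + 3317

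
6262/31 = 202=202.00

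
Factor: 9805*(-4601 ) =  - 5^1*37^1*43^1*53^1*107^1 = - 45112805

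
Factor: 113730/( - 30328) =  -2^(-2)*3^1*5^1=-15/4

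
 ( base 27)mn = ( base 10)617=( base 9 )755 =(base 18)1g5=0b1001101001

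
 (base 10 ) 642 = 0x282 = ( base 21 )19c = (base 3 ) 212210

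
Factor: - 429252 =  -2^2*3^1 * 35771^1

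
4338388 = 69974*62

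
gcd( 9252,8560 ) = 4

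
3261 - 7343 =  - 4082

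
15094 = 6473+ 8621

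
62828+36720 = 99548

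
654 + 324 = 978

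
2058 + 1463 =3521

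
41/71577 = 41/71577 = 0.00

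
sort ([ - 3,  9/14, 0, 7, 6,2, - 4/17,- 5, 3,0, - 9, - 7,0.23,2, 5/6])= [ - 9, - 7, - 5, - 3, - 4/17, 0 , 0, 0.23, 9/14,  5/6,2, 2, 3, 6,7]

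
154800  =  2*77400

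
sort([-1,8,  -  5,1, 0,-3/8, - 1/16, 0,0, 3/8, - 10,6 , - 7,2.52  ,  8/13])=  [ - 10,  -  7, - 5, - 1, - 3/8,-1/16, 0, 0,0 , 3/8,  8/13,1, 2.52,6,8]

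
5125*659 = 3377375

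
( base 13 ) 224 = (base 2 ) 101110000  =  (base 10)368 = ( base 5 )2433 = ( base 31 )br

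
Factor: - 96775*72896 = -2^6*5^2 * 7^2*17^1*67^1* 79^1= -7054510400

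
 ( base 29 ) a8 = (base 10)298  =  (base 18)GA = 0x12a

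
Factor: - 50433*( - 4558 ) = 2^1 * 3^1*43^1*53^1*16811^1 = 229873614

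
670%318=34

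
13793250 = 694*19875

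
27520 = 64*430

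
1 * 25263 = 25263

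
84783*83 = 7036989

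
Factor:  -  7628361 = - 3^1*13^1 * 195599^1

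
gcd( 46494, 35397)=81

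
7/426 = 7/426 = 0.02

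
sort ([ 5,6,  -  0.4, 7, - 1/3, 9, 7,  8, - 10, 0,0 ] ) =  [ - 10, - 0.4, - 1/3,0,0, 5,6, 7,7 , 8,  9 ]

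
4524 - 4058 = 466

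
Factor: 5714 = 2^1*2857^1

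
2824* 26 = 73424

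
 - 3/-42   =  1/14  =  0.07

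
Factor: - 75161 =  - 75161^1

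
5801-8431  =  -2630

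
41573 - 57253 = -15680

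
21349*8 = 170792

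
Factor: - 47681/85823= - 19^( - 1)*4517^ ( - 1 )*47681^1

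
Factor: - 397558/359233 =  -2^1*19^ ( -1 ) * 37^( - 1)*389^1 = - 778/703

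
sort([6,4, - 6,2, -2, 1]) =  [ - 6,- 2,1 , 2,4,6 ] 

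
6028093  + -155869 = 5872224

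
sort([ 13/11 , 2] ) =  [ 13/11, 2 ] 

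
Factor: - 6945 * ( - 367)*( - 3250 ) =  - 8283648750 =- 2^1*3^1*5^4 * 13^1*367^1*463^1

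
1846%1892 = 1846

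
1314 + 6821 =8135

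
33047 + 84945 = 117992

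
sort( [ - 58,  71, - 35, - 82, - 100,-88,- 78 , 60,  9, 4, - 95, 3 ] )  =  [  -  100,  -  95 , - 88, - 82,- 78, - 58,- 35,3,  4, 9, 60 , 71]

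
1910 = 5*382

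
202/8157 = 202/8157 = 0.02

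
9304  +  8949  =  18253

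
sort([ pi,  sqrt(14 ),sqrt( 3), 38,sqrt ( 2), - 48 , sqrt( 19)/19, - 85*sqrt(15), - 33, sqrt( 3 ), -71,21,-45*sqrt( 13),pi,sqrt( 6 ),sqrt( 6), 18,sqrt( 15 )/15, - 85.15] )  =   [ - 85*sqrt (15), - 45*sqrt( 13 ) , - 85.15, - 71, - 48, -33,sqrt (19 ) /19, sqrt( 15 ) /15 , sqrt( 2) , sqrt(3 ),sqrt( 3), sqrt(6) , sqrt(6),pi,pi, sqrt(14) , 18,21,38]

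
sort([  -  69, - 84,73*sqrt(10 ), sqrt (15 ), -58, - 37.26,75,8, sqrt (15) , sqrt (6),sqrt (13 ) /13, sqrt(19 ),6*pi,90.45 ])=[ - 84, - 69, -58, - 37.26,  sqrt( 13 )/13,  sqrt( 6 ), sqrt (15), sqrt( 15 ), sqrt (19),8,6*pi , 75, 90.45,73*sqrt( 10)] 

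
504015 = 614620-110605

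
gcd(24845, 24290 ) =5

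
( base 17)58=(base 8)135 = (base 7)162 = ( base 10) 93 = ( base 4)1131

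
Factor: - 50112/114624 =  - 87/199 = -  3^1*29^1*199^(-1 ) 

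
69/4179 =23/1393  =  0.02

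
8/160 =1/20= 0.05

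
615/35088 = 205/11696 =0.02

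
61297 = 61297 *1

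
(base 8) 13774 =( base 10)6140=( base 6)44232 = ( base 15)1c45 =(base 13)2a44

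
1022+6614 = 7636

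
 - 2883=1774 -4657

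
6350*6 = 38100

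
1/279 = 1/279 = 0.00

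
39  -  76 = - 37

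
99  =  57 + 42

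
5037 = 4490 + 547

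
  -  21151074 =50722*(-417 )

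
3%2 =1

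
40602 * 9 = 365418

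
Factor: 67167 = 3^2*17^1*439^1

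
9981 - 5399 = 4582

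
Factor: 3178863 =3^2 * 107^1*3301^1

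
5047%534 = 241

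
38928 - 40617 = - 1689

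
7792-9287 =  - 1495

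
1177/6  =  196 + 1/6 = 196.17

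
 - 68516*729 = -49948164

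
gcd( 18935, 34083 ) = 3787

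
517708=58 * 8926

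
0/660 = 0 = 0.00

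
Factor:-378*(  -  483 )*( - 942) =-2^2 * 3^5 * 7^2*23^1*157^1  =  - 171984708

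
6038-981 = 5057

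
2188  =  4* 547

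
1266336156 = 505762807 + 760573349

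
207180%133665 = 73515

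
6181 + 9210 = 15391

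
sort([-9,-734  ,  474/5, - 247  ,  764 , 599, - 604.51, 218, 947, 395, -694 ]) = [ - 734 ,-694, - 604.51, - 247,- 9, 474/5,218,  395, 599, 764,947]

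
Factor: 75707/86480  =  2^(-4 ) * 5^( - 1)*23^(  -  1)*47^(  -  1 ) * 75707^1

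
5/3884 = 5/3884 = 0.00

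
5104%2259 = 586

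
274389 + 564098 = 838487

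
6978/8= 3489/4  =  872.25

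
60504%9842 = 1452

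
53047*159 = 8434473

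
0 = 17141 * 0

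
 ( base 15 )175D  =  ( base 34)4C6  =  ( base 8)11656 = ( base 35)43X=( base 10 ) 5038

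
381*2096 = 798576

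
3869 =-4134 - -8003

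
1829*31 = 56699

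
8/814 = 4/407 = 0.01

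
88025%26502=8519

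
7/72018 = 7/72018 = 0.00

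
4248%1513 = 1222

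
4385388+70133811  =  74519199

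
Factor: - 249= - 3^1*83^1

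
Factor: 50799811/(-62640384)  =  - 2^(- 8 )*3^ ( - 1 )*53^1*81563^( - 1 )*958487^1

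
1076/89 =12 + 8/89= 12.09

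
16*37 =592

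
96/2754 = 16/459 = 0.03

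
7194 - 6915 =279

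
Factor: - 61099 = -61099^1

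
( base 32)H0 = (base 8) 1040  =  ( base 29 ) im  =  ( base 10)544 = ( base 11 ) 455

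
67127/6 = 67127/6 = 11187.83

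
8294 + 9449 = 17743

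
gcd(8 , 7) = 1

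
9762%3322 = 3118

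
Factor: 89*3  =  267  =  3^1*89^1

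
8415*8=67320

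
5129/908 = 5 + 589/908  =  5.65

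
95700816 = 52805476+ 42895340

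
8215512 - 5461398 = 2754114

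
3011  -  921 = 2090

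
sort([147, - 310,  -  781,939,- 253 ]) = [ - 781,-310, - 253,147,939] 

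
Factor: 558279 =3^3 * 23^1*29^1*31^1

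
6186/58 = 106  +  19/29 = 106.66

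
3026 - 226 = 2800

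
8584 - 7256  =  1328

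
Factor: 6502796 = 2^2*1625699^1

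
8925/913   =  9 + 708/913= 9.78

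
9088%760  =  728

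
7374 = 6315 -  -1059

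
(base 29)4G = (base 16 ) 84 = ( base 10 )132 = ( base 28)4K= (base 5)1012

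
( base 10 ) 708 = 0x2c4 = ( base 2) 1011000100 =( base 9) 866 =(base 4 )23010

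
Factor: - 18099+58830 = 3^1*13577^1 = 40731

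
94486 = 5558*17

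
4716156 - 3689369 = 1026787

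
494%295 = 199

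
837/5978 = 837/5978 = 0.14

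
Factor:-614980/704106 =-307490/352053  =  - 2^1 * 3^(-3)*5^1*13^(-1 )*17^ ( - 1 )*59^( - 1)*97^1*317^1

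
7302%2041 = 1179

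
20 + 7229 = 7249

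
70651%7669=1630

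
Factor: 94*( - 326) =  - 30644 = - 2^2 * 47^1*163^1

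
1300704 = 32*40647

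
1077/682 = 1077/682= 1.58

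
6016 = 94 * 64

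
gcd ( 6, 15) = 3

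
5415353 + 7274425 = 12689778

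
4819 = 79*61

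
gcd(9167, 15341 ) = 1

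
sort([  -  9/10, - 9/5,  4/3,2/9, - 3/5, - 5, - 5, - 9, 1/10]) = [-9 , - 5, - 5, - 9/5 , - 9/10, - 3/5,1/10, 2/9, 4/3 ]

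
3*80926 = 242778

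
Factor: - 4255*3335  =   - 14190425=   - 5^2*23^2*29^1*37^1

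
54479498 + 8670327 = 63149825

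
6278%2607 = 1064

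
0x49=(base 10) 73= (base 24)31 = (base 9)81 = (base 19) 3g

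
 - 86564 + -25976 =-112540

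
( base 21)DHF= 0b1011111011001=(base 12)3649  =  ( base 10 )6105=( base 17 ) 1422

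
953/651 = 953/651 = 1.46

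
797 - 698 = 99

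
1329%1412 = 1329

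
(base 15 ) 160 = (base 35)90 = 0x13B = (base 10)315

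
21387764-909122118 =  - 887734354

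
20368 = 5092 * 4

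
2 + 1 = 3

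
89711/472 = 89711/472 = 190.07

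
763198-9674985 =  - 8911787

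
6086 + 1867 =7953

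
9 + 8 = 17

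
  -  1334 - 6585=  - 7919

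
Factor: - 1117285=-5^1 *13^1*17189^1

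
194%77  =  40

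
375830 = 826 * 455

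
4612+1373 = 5985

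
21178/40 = 10589/20 = 529.45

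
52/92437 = 52/92437 = 0.00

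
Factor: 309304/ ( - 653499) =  - 328/693 = - 2^3*3^( - 2 )*7^(-1)*11^( - 1)*41^1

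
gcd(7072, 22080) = 32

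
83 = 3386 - 3303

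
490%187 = 116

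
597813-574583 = 23230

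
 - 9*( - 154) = 1386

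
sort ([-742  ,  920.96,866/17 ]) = [ - 742, 866/17,920.96 ]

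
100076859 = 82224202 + 17852657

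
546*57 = 31122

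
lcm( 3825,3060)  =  15300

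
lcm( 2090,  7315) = 14630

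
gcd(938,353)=1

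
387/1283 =387/1283 = 0.30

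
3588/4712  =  897/1178 = 0.76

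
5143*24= 123432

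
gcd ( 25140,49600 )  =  20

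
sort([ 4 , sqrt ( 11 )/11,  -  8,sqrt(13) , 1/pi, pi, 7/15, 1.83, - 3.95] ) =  [ - 8,-3.95,sqrt (11)/11, 1/pi,7/15,1.83, pi, sqrt( 13 ), 4]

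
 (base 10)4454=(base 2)1000101100110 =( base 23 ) 89F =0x1166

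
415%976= 415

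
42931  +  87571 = 130502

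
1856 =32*58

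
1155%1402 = 1155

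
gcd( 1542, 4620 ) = 6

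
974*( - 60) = -58440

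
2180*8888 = 19375840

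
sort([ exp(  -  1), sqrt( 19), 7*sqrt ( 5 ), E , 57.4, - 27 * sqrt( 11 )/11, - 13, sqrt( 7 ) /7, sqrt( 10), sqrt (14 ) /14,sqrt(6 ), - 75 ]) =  [ - 75 ,-13,- 27 * sqrt( 11 ) /11, sqrt( 14)/14,exp(-1 ), sqrt(7 )/7,sqrt( 6), E,sqrt ( 10), sqrt(19 ) , 7*sqrt( 5), 57.4 ] 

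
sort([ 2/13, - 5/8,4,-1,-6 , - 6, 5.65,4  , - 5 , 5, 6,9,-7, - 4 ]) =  [-7, - 6, - 6,  -  5,-4,  -  1, - 5/8,2/13,4,4,5,5.65,6,9 ]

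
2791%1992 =799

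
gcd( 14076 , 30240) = 36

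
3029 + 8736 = 11765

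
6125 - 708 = 5417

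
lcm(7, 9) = 63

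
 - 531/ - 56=531/56 = 9.48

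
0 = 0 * 43470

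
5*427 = 2135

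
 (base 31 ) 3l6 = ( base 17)C44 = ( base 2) 110111010100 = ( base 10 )3540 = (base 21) 80c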